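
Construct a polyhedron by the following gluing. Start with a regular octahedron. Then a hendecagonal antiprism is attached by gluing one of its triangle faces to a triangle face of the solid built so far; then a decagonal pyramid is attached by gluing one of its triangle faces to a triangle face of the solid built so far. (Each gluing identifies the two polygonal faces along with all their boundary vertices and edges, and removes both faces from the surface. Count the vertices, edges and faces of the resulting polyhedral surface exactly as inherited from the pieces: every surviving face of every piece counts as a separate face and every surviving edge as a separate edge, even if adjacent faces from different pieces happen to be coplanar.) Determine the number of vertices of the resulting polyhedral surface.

A regular octahedron: V=6, E=12, F=8.
Attach a hendecagonal antiprism (V=22, E=44, F=24) along a 3-gon: merge 3 vertices and 3 edges, delete both glued faces → V=25, E=53, F=30.
Attach a decagonal pyramid (V=11, E=20, F=11) along a 3-gon: merge 3 vertices and 3 edges, delete both glued faces → V=33, E=70, F=39.
Check: V − E + F = 33 − 70 + 39 = 2.

33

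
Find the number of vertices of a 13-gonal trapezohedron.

28

The n-trapezohedron (dual of the n-antiprism) has V = 2·13 + 2 = 28, E = 4·13 = 52, F = 2·13 = 26.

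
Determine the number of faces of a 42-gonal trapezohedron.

The n-trapezohedron (dual of the n-antiprism) has V = 2·42 + 2 = 86, E = 4·42 = 168, F = 2·42 = 84.
Check: V − E + F = 86 − 168 + 84 = 2.

84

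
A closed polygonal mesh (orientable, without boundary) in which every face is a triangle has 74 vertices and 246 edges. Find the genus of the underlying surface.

5

Every face is a triangle and each edge borders two faces, so 3F = 2·246, giving F = 164.
χ = V − E + F = 74 − 246 + 164 = -8.
For a closed orientable surface χ = 2 − 2g, so g = (2 − (-8))/2 = 5.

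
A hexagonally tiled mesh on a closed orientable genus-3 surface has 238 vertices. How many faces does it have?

χ = 2 − 2·3 = -4, and every face is a hexagon so 6F = 2E.
V − E + F = -4 with E = 6F/2 gives 238 − (6/2 − 1)·F = -4, so F = 121 and E = 363.

121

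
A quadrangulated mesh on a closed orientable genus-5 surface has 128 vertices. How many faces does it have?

136

χ = 2 − 2·5 = -8, and every face is a square so 4F = 2E.
V − E + F = -8 with E = 4F/2 gives 128 − (4/2 − 1)·F = -8, so F = 136 and E = 272.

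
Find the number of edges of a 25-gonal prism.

A prism on an n-gon has two n-gon bases and n rectangular sides: V = 2·25 = 50, E = 3·25 = 75, F = 25 + 2 = 27.

75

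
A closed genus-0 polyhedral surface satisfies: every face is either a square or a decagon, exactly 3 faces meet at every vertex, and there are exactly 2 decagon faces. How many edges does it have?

Let x be the number of squares; then F = 2 + x.
Edge–face incidences: 2E = 10·2 + 4·x = 20 + 4x.
Every vertex has degree 3, so 3V = 2E.
Euler: V − E + F = 2 ⇒ (2E)/3 − E + (2 + x) = 2.
Multiply by 6: 2·(2E) − 3·(2E) + 6·(2 + x) = 12, i.e. 12 + 6x − (20 + 4x) = 12.
Collecting terms: 2x − 8 = 12, so 2x = 20, so x = 10.
Then 2E = 20 + 4·10 = 60, so E = 30, V = 2E/3 = 20, F = 2 + 10 = 12.

30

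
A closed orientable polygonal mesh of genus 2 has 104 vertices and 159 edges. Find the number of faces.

For a closed orientable surface of genus 2, χ = 2 − 2·2 = -2.
F = -2 − V + E = -2 − 104 + 159 = 53.

53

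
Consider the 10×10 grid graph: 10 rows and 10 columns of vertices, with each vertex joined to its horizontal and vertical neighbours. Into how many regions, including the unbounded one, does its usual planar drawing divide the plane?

The grid has V = 10·10 = 100 vertices and E = 10·9 + 10·9 = 180 edges.
F = 2 − V + E = 2 − 100 + 180 = 82.

82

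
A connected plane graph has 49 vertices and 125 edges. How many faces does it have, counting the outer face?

Euler's formula for a connected plane graph: V − E + F = 2, so F = 2 − 49 + 125 = 78.

78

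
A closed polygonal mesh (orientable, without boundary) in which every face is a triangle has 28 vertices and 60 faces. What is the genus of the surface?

2

Every face is a triangle, so 2E = 3·60 = 180, giving E = 90.
χ = V − E + F = 28 − 90 + 60 = -2.
For a closed orientable surface χ = 2 − 2g, so g = (2 − (-2))/2 = 2.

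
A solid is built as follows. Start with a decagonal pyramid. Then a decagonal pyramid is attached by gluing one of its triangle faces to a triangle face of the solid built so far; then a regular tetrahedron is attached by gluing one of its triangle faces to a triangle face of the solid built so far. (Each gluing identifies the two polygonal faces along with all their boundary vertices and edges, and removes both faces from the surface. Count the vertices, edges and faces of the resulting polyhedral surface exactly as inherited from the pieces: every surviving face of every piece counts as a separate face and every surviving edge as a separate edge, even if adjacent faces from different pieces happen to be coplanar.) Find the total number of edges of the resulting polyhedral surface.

40

A decagonal pyramid: V=11, E=20, F=11.
Attach a decagonal pyramid (V=11, E=20, F=11) along a 3-gon: merge 3 vertices and 3 edges, delete both glued faces → V=19, E=37, F=20.
Attach a regular tetrahedron (V=4, E=6, F=4) along a 3-gon: merge 3 vertices and 3 edges, delete both glued faces → V=20, E=40, F=22.
Check: V − E + F = 20 − 40 + 22 = 2.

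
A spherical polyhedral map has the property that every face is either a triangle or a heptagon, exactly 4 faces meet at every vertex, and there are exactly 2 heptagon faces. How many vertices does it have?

Let x be the number of triangles; then F = 2 + x.
Edge–face incidences: 2E = 7·2 + 3·x = 14 + 3x.
Every vertex has degree 4, so 4V = 2E.
Euler: V − E + F = 2 ⇒ (2E)/4 − E + (2 + x) = 2.
Multiply by 8: 2·(2E) − 4·(2E) + 8·(2 + x) = 16, i.e. 16 + 8x − 2·(14 + 3x) = 16.
Collecting terms: 2x − 12 = 16, so 2x = 28, so x = 14.
Then 2E = 14 + 3·14 = 56, so E = 28, V = 2E/4 = 14, F = 2 + 14 = 16.

14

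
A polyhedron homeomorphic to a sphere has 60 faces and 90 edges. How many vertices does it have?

Here V − E + F = 2.
V = 2 + E − F = 2 + 90 − 60 = 32.

32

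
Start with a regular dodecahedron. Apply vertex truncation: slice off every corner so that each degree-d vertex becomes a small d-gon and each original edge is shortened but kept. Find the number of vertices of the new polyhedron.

The base solid has V = 20, E = 30, F = 12.
Truncation replaces each original edge-end by a new vertex, so V′ = 2E = 60.
Each original edge survives, and each old vertex of degree d contributes d new edges; summing degrees gives Σd = 2E, so E′ = E + 2E = 3E = 90.
Each original face survives and each original vertex becomes one new face: F′ = F + V = 32.

60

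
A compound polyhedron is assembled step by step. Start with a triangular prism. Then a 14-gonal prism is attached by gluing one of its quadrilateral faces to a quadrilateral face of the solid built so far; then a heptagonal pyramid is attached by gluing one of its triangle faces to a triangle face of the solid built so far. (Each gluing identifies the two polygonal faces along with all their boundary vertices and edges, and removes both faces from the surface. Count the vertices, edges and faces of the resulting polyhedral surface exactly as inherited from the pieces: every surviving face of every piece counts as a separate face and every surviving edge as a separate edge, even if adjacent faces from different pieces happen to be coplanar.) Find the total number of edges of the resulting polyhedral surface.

58

A triangular prism: V=6, E=9, F=5.
Attach a 14-gonal prism (V=28, E=42, F=16) along a 4-gon: merge 4 vertices and 4 edges, delete both glued faces → V=30, E=47, F=19.
Attach a heptagonal pyramid (V=8, E=14, F=8) along a 3-gon: merge 3 vertices and 3 edges, delete both glued faces → V=35, E=58, F=25.
Check: V − E + F = 35 − 58 + 25 = 2.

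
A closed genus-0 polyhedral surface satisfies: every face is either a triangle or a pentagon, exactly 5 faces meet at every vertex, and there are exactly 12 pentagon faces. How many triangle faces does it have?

Let x be the number of triangles; then F = 12 + x.
Edge–face incidences: 2E = 5·12 + 3·x = 60 + 3x.
Every vertex has degree 5, so 5V = 2E.
Euler: V − E + F = 2 ⇒ (2E)/5 − E + (12 + x) = 2.
Multiply by 10: 2·(2E) − 5·(2E) + 10·(12 + x) = 20, i.e. 120 + 10x − 3·(60 + 3x) = 20.
Collecting terms: x − 60 = 20, so x = 80.
Then 2E = 60 + 3·80 = 300, so E = 150, V = 2E/5 = 60, F = 12 + 80 = 92.

80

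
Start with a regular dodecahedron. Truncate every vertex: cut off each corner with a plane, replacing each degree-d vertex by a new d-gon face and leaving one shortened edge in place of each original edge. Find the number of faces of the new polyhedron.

32

The base solid has V = 20, E = 30, F = 12.
Truncation replaces each original edge-end by a new vertex, so V′ = 2E = 60.
Each original edge survives, and each old vertex of degree d contributes d new edges; summing degrees gives Σd = 2E, so E′ = E + 2E = 3E = 90.
Each original face survives and each original vertex becomes one new face: F′ = F + V = 32.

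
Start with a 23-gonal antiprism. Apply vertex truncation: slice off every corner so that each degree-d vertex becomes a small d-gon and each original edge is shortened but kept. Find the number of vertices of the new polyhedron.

184

The base solid has V = 46, E = 92, F = 48.
Truncation replaces each original edge-end by a new vertex, so V′ = 2E = 184.
Each original edge survives, and each old vertex of degree d contributes d new edges; summing degrees gives Σd = 2E, so E′ = E + 2E = 3E = 276.
Each original face survives and each original vertex becomes one new face: F′ = F + V = 94.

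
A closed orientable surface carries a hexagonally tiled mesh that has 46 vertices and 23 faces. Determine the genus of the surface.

Every face is a hexagon, so 2E = 6·23 = 138, giving E = 69.
χ = V − E + F = 46 − 69 + 23 = 0.
For a closed orientable surface χ = 2 − 2g, so g = (2 − (0))/2 = 1.

1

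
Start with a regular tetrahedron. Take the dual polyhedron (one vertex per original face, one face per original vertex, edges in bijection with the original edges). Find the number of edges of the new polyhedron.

The base solid has V = 4, E = 6, F = 4.
The dual swaps V and F and preserves E: V′ = F = 4, E′ = E = 6, F′ = V = 4.

6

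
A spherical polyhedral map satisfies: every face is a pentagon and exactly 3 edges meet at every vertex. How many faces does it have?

12

Each face has 5 edges and each edge borders two faces, so 2E = 5F.
Each vertex has degree 3, so 3V = 2E and hence V = 5F/3.
Euler: V − E + F = 2 ⇒ (5F/3) − (5F/2) + F = 2.
Multiply by 6: (10 − 15 + 6)F = 12, i.e. 1F = 12.
So F = 12, E = 5·12/2 = 30, V = 5·12/3 = 20.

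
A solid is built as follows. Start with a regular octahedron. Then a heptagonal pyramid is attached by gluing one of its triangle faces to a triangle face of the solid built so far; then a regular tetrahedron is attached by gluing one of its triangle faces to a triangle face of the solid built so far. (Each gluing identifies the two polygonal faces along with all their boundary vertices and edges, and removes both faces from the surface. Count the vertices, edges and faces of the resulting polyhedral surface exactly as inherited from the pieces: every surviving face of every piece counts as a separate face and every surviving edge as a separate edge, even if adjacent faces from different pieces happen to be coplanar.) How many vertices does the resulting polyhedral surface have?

12

A regular octahedron: V=6, E=12, F=8.
Attach a heptagonal pyramid (V=8, E=14, F=8) along a 3-gon: merge 3 vertices and 3 edges, delete both glued faces → V=11, E=23, F=14.
Attach a regular tetrahedron (V=4, E=6, F=4) along a 3-gon: merge 3 vertices and 3 edges, delete both glued faces → V=12, E=26, F=16.
Check: V − E + F = 12 − 26 + 16 = 2.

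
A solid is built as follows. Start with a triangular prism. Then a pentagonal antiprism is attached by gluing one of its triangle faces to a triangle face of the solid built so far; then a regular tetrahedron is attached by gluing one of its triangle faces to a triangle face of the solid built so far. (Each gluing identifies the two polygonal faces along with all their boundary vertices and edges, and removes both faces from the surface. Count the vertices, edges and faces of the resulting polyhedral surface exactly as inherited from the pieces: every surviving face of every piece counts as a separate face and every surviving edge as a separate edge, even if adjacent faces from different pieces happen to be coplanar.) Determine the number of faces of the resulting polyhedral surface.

A triangular prism: V=6, E=9, F=5.
Attach a pentagonal antiprism (V=10, E=20, F=12) along a 3-gon: merge 3 vertices and 3 edges, delete both glued faces → V=13, E=26, F=15.
Attach a regular tetrahedron (V=4, E=6, F=4) along a 3-gon: merge 3 vertices and 3 edges, delete both glued faces → V=14, E=29, F=17.
Check: V − E + F = 14 − 29 + 17 = 2.

17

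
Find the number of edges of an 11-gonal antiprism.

44

An antiprism on an n-gon has two n-gon caps and 2n triangles: V = 2·11 = 22, E = 4·11 = 44, F = 2·11 + 2 = 24.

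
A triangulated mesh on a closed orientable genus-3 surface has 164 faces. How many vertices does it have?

χ = 2 − 2·3 = -4, and every face is a triangle so 3F = 2E.
E = 3·164/2 = 246. Then V = -4 + E − F = -4 + 246 − 164 = 78.

78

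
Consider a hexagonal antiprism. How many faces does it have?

14

An antiprism on an n-gon has two n-gon caps and 2n triangles: V = 2·6 = 12, E = 4·6 = 24, F = 2·6 + 2 = 14.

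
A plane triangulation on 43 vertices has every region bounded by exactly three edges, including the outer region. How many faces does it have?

In a plane triangulation 3F = 2E and V − E + F = 2, so F = 2V − 4 = 2·43 − 4 = 82.

82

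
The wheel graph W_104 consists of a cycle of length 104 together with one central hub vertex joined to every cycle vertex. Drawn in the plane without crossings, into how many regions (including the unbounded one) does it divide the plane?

105

W_104 has V = 104 + 1 = 105 vertices and E = 2·104 = 208 edges.
By Euler's formula F = 2 − V + E = 2 − 105 + 208 = 105.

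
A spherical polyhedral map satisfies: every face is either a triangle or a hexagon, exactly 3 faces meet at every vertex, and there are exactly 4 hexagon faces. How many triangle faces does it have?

Let x be the number of triangles; then F = 4 + x.
Edge–face incidences: 2E = 6·4 + 3·x = 24 + 3x.
Every vertex has degree 3, so 3V = 2E.
Euler: V − E + F = 2 ⇒ (2E)/3 − E + (4 + x) = 2.
Multiply by 6: 2·(2E) − 3·(2E) + 6·(4 + x) = 12, i.e. 24 + 6x − (24 + 3x) = 12.
Collecting terms: 3x = 12, so x = 4.
Then 2E = 24 + 3·4 = 36, so E = 18, V = 2E/3 = 12, F = 4 + 4 = 8.

4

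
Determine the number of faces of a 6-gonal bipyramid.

A bipyramid over an n-gon has 2n triangular faces and n + 2 vertices: V = 6 + 2 = 8, E = 3·6 = 18, F = 2·6 = 12.
Check: V − E + F = 8 − 18 + 12 = 2.

12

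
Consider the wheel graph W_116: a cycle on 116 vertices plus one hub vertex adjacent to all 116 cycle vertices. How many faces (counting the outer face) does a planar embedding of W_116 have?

117

W_116 has V = 116 + 1 = 117 vertices and E = 2·116 = 232 edges.
By Euler's formula F = 2 − V + E = 2 − 117 + 232 = 117.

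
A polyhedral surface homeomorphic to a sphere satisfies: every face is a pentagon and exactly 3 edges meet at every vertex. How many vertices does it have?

20

Each face has 5 edges and each edge borders two faces, so 2E = 5F.
Each vertex has degree 3, so 3V = 2E and hence V = 5F/3.
Euler: V − E + F = 2 ⇒ (5F/3) − (5F/2) + F = 2.
Multiply by 6: (10 − 15 + 6)F = 12, i.e. 1F = 12.
So F = 12, E = 5·12/2 = 30, V = 5·12/3 = 20.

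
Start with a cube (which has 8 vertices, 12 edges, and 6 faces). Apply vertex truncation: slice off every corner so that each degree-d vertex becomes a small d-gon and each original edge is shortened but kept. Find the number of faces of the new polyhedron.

14

Truncation replaces each original edge-end by a new vertex, so V′ = 2E = 24.
Each original edge survives, and each old vertex of degree d contributes d new edges; summing degrees gives Σd = 2E, so E′ = E + 2E = 3E = 36.
Each original face survives and each original vertex becomes one new face: F′ = F + V = 14.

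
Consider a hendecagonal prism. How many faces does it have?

13

A prism on an n-gon has two n-gon bases and n rectangular sides: V = 2·11 = 22, E = 3·11 = 33, F = 11 + 2 = 13.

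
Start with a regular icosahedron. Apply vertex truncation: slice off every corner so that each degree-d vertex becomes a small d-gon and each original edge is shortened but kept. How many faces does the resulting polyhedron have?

32

The base solid has V = 12, E = 30, F = 20.
Truncation replaces each original edge-end by a new vertex, so V′ = 2E = 60.
Each original edge survives, and each old vertex of degree d contributes d new edges; summing degrees gives Σd = 2E, so E′ = E + 2E = 3E = 90.
Each original face survives and each original vertex becomes one new face: F′ = F + V = 32.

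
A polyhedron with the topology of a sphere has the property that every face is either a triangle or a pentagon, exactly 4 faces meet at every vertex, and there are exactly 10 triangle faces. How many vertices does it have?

10

Let x be the number of pentagons; then F = 10 + x.
Edge–face incidences: 2E = 3·10 + 5·x = 30 + 5x.
Every vertex has degree 4, so 4V = 2E.
Euler: V − E + F = 2 ⇒ (2E)/4 − E + (10 + x) = 2.
Multiply by 8: 2·(2E) − 4·(2E) + 8·(10 + x) = 16, i.e. 80 + 8x − 2·(30 + 5x) = 16.
Collecting terms: −2x + 20 = 16, so −2x = −4, so x = 2.
Then 2E = 30 + 5·2 = 40, so E = 20, V = 2E/4 = 10, F = 10 + 2 = 12.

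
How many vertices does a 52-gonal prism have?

104

A prism on an n-gon has two n-gon bases and n rectangular sides: V = 2·52 = 104, E = 3·52 = 156, F = 52 + 2 = 54.
Check: V − E + F = 104 − 156 + 54 = 2.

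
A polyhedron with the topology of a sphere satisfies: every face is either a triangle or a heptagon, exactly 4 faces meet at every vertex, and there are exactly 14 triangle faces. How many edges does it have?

28

Let x be the number of heptagons; then F = 14 + x.
Edge–face incidences: 2E = 3·14 + 7·x = 42 + 7x.
Every vertex has degree 4, so 4V = 2E.
Euler: V − E + F = 2 ⇒ (2E)/4 − E + (14 + x) = 2.
Multiply by 8: 2·(2E) − 4·(2E) + 8·(14 + x) = 16, i.e. 112 + 8x − 2·(42 + 7x) = 16.
Collecting terms: −6x + 28 = 16, so −6x = −12, so x = 2.
Then 2E = 42 + 7·2 = 56, so E = 28, V = 2E/4 = 14, F = 14 + 2 = 16.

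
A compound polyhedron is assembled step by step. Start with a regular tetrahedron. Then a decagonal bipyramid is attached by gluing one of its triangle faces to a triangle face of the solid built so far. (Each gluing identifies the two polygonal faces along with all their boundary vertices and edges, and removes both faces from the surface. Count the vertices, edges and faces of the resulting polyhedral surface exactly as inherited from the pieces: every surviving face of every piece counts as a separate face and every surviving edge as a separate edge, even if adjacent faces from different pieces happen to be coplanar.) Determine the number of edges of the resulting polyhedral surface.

A regular tetrahedron: V=4, E=6, F=4.
Attach a decagonal bipyramid (V=12, E=30, F=20) along a 3-gon: merge 3 vertices and 3 edges, delete both glued faces → V=13, E=33, F=22.
Check: V − E + F = 13 − 33 + 22 = 2.

33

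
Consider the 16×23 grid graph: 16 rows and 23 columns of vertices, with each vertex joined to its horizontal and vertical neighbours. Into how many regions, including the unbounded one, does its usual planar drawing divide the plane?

331

The grid has V = 16·23 = 368 vertices and E = 16·22 + 23·15 = 697 edges.
F = 2 − V + E = 2 − 368 + 697 = 331.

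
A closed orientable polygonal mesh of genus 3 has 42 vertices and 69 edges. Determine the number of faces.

23

For a closed orientable surface of genus 3, χ = 2 − 2·3 = -4.
F = -4 − V + E = -4 − 42 + 69 = 23.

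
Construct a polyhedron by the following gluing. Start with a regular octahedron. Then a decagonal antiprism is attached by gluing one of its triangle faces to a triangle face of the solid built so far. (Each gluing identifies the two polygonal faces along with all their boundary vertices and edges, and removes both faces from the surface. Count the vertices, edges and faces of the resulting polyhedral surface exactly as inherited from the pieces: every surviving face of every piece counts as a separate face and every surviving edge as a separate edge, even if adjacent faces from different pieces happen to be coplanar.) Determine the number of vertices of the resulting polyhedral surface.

A regular octahedron: V=6, E=12, F=8.
Attach a decagonal antiprism (V=20, E=40, F=22) along a 3-gon: merge 3 vertices and 3 edges, delete both glued faces → V=23, E=49, F=28.
Check: V − E + F = 23 − 49 + 28 = 2.

23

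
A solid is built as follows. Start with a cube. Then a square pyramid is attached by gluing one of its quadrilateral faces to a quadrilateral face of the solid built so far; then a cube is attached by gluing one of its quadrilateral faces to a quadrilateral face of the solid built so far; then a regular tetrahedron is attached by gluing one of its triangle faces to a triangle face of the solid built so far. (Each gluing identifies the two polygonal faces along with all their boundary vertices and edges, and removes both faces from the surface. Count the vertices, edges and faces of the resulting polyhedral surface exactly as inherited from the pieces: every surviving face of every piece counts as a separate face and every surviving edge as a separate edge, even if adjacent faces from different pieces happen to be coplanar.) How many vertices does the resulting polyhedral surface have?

A cube: V=8, E=12, F=6.
Attach a square pyramid (V=5, E=8, F=5) along a 4-gon: merge 4 vertices and 4 edges, delete both glued faces → V=9, E=16, F=9.
Attach a cube (V=8, E=12, F=6) along a 4-gon: merge 4 vertices and 4 edges, delete both glued faces → V=13, E=24, F=13.
Attach a regular tetrahedron (V=4, E=6, F=4) along a 3-gon: merge 3 vertices and 3 edges, delete both glued faces → V=14, E=27, F=15.
Check: V − E + F = 14 − 27 + 15 = 2.

14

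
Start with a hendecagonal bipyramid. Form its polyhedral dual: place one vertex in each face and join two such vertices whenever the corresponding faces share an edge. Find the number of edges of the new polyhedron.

33

The base solid has V = 13, E = 33, F = 22.
The dual swaps V and F and preserves E: V′ = F = 22, E′ = E = 33, F′ = V = 13.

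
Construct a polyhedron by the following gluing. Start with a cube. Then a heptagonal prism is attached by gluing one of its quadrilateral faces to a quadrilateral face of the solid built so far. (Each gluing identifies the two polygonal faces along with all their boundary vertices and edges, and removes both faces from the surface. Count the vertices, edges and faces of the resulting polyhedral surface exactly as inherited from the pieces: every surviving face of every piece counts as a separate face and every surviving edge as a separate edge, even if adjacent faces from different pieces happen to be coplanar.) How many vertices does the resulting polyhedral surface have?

A cube: V=8, E=12, F=6.
Attach a heptagonal prism (V=14, E=21, F=9) along a 4-gon: merge 4 vertices and 4 edges, delete both glued faces → V=18, E=29, F=13.
Check: V − E + F = 18 − 29 + 13 = 2.

18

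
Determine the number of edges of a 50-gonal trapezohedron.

The n-trapezohedron (dual of the n-antiprism) has V = 2·50 + 2 = 102, E = 4·50 = 200, F = 2·50 = 100.

200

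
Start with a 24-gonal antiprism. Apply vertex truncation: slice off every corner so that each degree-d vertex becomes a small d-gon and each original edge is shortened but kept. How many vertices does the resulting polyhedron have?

The base solid has V = 48, E = 96, F = 50.
Truncation replaces each original edge-end by a new vertex, so V′ = 2E = 192.
Each original edge survives, and each old vertex of degree d contributes d new edges; summing degrees gives Σd = 2E, so E′ = E + 2E = 3E = 288.
Each original face survives and each original vertex becomes one new face: F′ = F + V = 98.

192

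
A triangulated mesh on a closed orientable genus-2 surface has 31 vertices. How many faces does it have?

66

χ = 2 − 2·2 = -2, and every face is a triangle so 3F = 2E.
V − E + F = -2 with E = 3F/2 gives 31 − (3/2 − 1)·F = -2, so F = 66 and E = 99.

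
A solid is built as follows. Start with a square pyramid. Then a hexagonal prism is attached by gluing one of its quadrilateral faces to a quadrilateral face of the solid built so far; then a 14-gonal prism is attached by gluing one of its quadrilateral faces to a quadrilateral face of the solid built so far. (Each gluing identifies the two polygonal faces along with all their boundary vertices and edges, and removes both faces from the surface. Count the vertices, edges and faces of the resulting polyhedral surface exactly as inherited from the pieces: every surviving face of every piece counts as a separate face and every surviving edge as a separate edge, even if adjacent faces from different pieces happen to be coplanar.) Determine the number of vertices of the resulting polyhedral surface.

37

A square pyramid: V=5, E=8, F=5.
Attach a hexagonal prism (V=12, E=18, F=8) along a 4-gon: merge 4 vertices and 4 edges, delete both glued faces → V=13, E=22, F=11.
Attach a 14-gonal prism (V=28, E=42, F=16) along a 4-gon: merge 4 vertices and 4 edges, delete both glued faces → V=37, E=60, F=25.
Check: V − E + F = 37 − 60 + 25 = 2.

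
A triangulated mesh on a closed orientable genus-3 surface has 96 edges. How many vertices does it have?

28

χ = 2 − 2·3 = -4, and every face is a triangle so 3F = 2E.
F = 2E/3 = 64. Then V = -4 + E − F = -4 + 96 − 64 = 28.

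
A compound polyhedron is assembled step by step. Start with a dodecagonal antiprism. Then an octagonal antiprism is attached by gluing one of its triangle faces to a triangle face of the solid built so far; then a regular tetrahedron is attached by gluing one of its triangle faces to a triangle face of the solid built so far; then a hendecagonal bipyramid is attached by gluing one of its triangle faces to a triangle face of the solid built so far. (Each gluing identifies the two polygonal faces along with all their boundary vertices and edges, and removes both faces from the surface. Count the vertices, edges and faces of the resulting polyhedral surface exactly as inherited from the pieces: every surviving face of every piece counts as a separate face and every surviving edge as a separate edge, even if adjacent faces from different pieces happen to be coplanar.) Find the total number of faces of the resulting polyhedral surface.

64

A dodecagonal antiprism: V=24, E=48, F=26.
Attach an octagonal antiprism (V=16, E=32, F=18) along a 3-gon: merge 3 vertices and 3 edges, delete both glued faces → V=37, E=77, F=42.
Attach a regular tetrahedron (V=4, E=6, F=4) along a 3-gon: merge 3 vertices and 3 edges, delete both glued faces → V=38, E=80, F=44.
Attach a hendecagonal bipyramid (V=13, E=33, F=22) along a 3-gon: merge 3 vertices and 3 edges, delete both glued faces → V=48, E=110, F=64.
Check: V − E + F = 48 − 110 + 64 = 2.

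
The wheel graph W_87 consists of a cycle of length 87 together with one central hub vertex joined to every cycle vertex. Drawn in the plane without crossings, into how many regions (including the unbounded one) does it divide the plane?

88

W_87 has V = 87 + 1 = 88 vertices and E = 2·87 = 174 edges.
By Euler's formula F = 2 − V + E = 2 − 88 + 174 = 88.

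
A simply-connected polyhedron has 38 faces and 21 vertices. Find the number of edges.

57

Here V − E + F = 2.
E = V + F − (2) = 21 + 38 − (2) = 57.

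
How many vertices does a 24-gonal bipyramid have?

A bipyramid over an n-gon has 2n triangular faces and n + 2 vertices: V = 24 + 2 = 26, E = 3·24 = 72, F = 2·24 = 48.

26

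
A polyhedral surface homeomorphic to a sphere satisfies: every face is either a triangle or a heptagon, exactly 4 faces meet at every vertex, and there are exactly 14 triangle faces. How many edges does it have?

28

Let x be the number of heptagons; then F = 14 + x.
Edge–face incidences: 2E = 3·14 + 7·x = 42 + 7x.
Every vertex has degree 4, so 4V = 2E.
Euler: V − E + F = 2 ⇒ (2E)/4 − E + (14 + x) = 2.
Multiply by 8: 2·(2E) − 4·(2E) + 8·(14 + x) = 16, i.e. 112 + 8x − 2·(42 + 7x) = 16.
Collecting terms: −6x + 28 = 16, so −6x = −12, so x = 2.
Then 2E = 42 + 7·2 = 56, so E = 28, V = 2E/4 = 14, F = 14 + 2 = 16.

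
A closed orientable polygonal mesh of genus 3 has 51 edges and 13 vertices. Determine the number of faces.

For a closed orientable surface of genus 3, χ = 2 − 2·3 = -4.
F = -4 − V + E = -4 − 13 + 51 = 34.

34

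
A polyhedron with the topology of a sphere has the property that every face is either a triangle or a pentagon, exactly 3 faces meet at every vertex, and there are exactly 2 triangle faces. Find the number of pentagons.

Let x be the number of pentagons; then F = 2 + x.
Edge–face incidences: 2E = 3·2 + 5·x = 6 + 5x.
Every vertex has degree 3, so 3V = 2E.
Euler: V − E + F = 2 ⇒ (2E)/3 − E + (2 + x) = 2.
Multiply by 6: 2·(2E) − 3·(2E) + 6·(2 + x) = 12, i.e. 12 + 6x − (6 + 5x) = 12.
Collecting terms: x + 6 = 12, so x = 6.
Then 2E = 6 + 5·6 = 36, so E = 18, V = 2E/3 = 12, F = 2 + 6 = 8.

6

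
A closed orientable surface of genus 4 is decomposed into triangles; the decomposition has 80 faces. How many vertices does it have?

34

χ = 2 − 2·4 = -6, and every face is a triangle so 3F = 2E.
E = 3·80/2 = 120. Then V = -6 + E − F = -6 + 120 − 80 = 34.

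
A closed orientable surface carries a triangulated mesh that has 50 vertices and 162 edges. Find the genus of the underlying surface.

3

Every face is a triangle and each edge borders two faces, so 3F = 2·162, giving F = 108.
χ = V − E + F = 50 − 162 + 108 = -4.
For a closed orientable surface χ = 2 − 2g, so g = (2 − (-4))/2 = 3.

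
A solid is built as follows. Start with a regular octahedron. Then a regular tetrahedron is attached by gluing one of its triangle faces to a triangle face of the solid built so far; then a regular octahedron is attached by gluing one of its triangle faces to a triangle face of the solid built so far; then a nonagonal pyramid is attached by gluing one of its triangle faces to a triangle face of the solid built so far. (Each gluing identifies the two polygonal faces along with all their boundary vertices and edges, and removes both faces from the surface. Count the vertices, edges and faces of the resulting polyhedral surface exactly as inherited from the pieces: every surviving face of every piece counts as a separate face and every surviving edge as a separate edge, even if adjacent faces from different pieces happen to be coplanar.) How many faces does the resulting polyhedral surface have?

24

A regular octahedron: V=6, E=12, F=8.
Attach a regular tetrahedron (V=4, E=6, F=4) along a 3-gon: merge 3 vertices and 3 edges, delete both glued faces → V=7, E=15, F=10.
Attach a regular octahedron (V=6, E=12, F=8) along a 3-gon: merge 3 vertices and 3 edges, delete both glued faces → V=10, E=24, F=16.
Attach a nonagonal pyramid (V=10, E=18, F=10) along a 3-gon: merge 3 vertices and 3 edges, delete both glued faces → V=17, E=39, F=24.
Check: V − E + F = 17 − 39 + 24 = 2.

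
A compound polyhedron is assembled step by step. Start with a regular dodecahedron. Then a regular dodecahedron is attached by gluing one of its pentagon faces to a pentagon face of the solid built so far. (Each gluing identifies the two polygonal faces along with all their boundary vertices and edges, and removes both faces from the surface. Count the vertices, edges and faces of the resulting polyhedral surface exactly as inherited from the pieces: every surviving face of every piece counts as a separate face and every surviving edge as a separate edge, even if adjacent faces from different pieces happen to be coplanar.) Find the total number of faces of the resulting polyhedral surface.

22

A regular dodecahedron: V=20, E=30, F=12.
Attach a regular dodecahedron (V=20, E=30, F=12) along a 5-gon: merge 5 vertices and 5 edges, delete both glued faces → V=35, E=55, F=22.
Check: V − E + F = 35 − 55 + 22 = 2.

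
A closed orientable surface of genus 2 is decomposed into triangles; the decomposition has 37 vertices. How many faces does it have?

χ = 2 − 2·2 = -2, and every face is a triangle so 3F = 2E.
V − E + F = -2 with E = 3F/2 gives 37 − (3/2 − 1)·F = -2, so F = 78 and E = 117.

78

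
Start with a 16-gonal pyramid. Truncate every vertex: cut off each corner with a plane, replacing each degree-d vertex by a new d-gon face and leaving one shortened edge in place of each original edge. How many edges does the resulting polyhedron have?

The base solid has V = 17, E = 32, F = 17.
Truncation replaces each original edge-end by a new vertex, so V′ = 2E = 64.
Each original edge survives, and each old vertex of degree d contributes d new edges; summing degrees gives Σd = 2E, so E′ = E + 2E = 3E = 96.
Each original face survives and each original vertex becomes one new face: F′ = F + V = 34.

96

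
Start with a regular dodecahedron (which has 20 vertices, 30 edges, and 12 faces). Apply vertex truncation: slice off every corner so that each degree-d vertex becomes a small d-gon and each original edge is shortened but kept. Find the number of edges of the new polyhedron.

90

Truncation replaces each original edge-end by a new vertex, so V′ = 2E = 60.
Each original edge survives, and each old vertex of degree d contributes d new edges; summing degrees gives Σd = 2E, so E′ = E + 2E = 3E = 90.
Each original face survives and each original vertex becomes one new face: F′ = F + V = 32.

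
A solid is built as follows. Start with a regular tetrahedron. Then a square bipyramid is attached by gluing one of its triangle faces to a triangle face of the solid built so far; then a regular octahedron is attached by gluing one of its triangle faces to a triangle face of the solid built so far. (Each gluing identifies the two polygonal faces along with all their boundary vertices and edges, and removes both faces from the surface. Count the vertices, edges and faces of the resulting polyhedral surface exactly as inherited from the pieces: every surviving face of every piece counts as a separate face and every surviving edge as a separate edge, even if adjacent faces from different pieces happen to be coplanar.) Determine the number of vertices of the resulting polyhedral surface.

10

A regular tetrahedron: V=4, E=6, F=4.
Attach a square bipyramid (V=6, E=12, F=8) along a 3-gon: merge 3 vertices and 3 edges, delete both glued faces → V=7, E=15, F=10.
Attach a regular octahedron (V=6, E=12, F=8) along a 3-gon: merge 3 vertices and 3 edges, delete both glued faces → V=10, E=24, F=16.
Check: V − E + F = 10 − 24 + 16 = 2.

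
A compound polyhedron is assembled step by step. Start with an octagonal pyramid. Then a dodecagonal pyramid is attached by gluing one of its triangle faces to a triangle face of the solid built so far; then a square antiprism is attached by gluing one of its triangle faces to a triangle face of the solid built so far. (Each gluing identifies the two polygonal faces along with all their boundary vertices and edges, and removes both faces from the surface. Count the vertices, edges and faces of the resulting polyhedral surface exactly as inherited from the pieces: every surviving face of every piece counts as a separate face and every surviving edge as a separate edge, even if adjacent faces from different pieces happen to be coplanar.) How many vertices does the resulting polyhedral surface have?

An octagonal pyramid: V=9, E=16, F=9.
Attach a dodecagonal pyramid (V=13, E=24, F=13) along a 3-gon: merge 3 vertices and 3 edges, delete both glued faces → V=19, E=37, F=20.
Attach a square antiprism (V=8, E=16, F=10) along a 3-gon: merge 3 vertices and 3 edges, delete both glued faces → V=24, E=50, F=28.
Check: V − E + F = 24 − 50 + 28 = 2.

24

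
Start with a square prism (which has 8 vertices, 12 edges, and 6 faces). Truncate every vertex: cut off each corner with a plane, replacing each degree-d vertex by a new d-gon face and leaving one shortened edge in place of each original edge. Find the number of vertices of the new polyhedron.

24

Truncation replaces each original edge-end by a new vertex, so V′ = 2E = 24.
Each original edge survives, and each old vertex of degree d contributes d new edges; summing degrees gives Σd = 2E, so E′ = E + 2E = 3E = 36.
Each original face survives and each original vertex becomes one new face: F′ = F + V = 14.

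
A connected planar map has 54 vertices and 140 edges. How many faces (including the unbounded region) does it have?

Euler's formula for a connected plane graph: V − E + F = 2, so F = 2 − 54 + 140 = 88.

88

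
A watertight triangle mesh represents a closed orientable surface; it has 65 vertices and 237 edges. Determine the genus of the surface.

Every face is a triangle and each edge borders two faces, so 3F = 2·237, giving F = 158.
χ = V − E + F = 65 − 237 + 158 = -14.
For a closed orientable surface χ = 2 − 2g, so g = (2 − (-14))/2 = 8.

8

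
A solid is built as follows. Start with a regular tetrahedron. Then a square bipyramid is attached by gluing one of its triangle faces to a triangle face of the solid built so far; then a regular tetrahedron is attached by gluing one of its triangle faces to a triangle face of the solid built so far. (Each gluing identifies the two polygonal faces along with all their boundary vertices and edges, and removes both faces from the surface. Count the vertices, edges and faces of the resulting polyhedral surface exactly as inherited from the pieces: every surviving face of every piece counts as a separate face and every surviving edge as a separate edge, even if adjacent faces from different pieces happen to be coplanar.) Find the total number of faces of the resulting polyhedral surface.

12

A regular tetrahedron: V=4, E=6, F=4.
Attach a square bipyramid (V=6, E=12, F=8) along a 3-gon: merge 3 vertices and 3 edges, delete both glued faces → V=7, E=15, F=10.
Attach a regular tetrahedron (V=4, E=6, F=4) along a 3-gon: merge 3 vertices and 3 edges, delete both glued faces → V=8, E=18, F=12.
Check: V − E + F = 8 − 18 + 12 = 2.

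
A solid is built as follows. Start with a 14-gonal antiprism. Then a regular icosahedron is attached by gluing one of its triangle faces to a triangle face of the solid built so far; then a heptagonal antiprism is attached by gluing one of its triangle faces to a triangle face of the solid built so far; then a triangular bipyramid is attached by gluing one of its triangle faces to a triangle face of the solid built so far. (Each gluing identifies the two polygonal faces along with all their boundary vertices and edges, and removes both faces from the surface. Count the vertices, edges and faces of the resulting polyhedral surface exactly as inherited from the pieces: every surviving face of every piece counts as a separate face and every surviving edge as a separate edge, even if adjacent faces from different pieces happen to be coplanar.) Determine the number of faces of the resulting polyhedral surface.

66

A 14-gonal antiprism: V=28, E=56, F=30.
Attach a regular icosahedron (V=12, E=30, F=20) along a 3-gon: merge 3 vertices and 3 edges, delete both glued faces → V=37, E=83, F=48.
Attach a heptagonal antiprism (V=14, E=28, F=16) along a 3-gon: merge 3 vertices and 3 edges, delete both glued faces → V=48, E=108, F=62.
Attach a triangular bipyramid (V=5, E=9, F=6) along a 3-gon: merge 3 vertices and 3 edges, delete both glued faces → V=50, E=114, F=66.
Check: V − E + F = 50 − 114 + 66 = 2.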